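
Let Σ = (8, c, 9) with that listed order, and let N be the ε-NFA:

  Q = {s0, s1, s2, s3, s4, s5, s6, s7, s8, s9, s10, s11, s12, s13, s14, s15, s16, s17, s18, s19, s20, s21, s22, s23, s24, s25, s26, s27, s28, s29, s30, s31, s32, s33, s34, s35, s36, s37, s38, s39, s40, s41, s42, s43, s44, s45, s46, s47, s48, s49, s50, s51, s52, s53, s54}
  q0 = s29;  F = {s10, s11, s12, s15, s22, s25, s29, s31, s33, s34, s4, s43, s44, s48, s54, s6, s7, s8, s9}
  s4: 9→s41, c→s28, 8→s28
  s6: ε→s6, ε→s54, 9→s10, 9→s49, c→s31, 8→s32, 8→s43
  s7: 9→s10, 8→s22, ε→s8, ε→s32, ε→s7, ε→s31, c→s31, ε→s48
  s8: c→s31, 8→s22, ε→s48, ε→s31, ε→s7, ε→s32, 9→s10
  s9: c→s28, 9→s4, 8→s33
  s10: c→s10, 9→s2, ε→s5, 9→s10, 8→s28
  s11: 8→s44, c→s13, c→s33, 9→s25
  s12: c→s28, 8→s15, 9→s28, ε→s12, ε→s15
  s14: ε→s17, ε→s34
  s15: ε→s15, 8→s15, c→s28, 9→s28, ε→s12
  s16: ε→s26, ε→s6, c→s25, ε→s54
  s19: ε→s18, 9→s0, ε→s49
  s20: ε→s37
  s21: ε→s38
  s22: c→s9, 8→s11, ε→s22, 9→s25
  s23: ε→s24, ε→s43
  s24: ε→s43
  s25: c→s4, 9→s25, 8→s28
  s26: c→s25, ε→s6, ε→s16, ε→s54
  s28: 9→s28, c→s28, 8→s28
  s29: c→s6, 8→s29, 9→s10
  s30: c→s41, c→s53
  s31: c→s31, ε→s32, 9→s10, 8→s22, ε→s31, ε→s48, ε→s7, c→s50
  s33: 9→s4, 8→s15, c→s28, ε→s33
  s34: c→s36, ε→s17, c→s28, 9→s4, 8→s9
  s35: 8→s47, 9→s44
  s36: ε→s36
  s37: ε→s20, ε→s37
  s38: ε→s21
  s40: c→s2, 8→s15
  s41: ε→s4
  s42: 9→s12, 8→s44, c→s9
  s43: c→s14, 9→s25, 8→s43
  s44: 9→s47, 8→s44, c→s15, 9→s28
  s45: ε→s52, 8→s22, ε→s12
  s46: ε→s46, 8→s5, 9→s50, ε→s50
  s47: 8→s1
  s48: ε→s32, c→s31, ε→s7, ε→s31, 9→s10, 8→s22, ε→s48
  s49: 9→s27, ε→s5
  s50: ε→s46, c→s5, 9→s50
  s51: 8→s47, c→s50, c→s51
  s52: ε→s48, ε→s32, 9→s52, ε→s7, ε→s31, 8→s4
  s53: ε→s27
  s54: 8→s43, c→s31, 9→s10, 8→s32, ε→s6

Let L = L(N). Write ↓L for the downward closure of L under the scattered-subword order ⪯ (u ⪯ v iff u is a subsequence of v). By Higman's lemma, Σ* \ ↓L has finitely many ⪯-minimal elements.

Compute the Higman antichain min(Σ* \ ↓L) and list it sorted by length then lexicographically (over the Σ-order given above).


|Q|=55, |F|=19, |δ|=151 (59 ε).
min D↑ (15 st, q0=0, F={5}): 0:8→0,c→1,9→2 1:8→3,c→4,9→2 2:8→5,c→2,9→2 3:8→3,c→6,9→7 4:8→8,c→4,9→2 5:8→5,c→5,9→5 6:8→9,c→5,9→10 7:8→5,c→10,9→7 8:8→11,c→9,9→7 9:8→12,c→5,9→10 10:8→5,c→5,9→10 11:8→13,c→12,9→7 12:8→14,c→5,9→10 13:8→13,c→14,9→5 14:8→14,c→5,9→5.
'98': run [34, 13, 3] end={s1,s28,s5} rej; 2/2 single-dels accept.
'c8cc': |S_i|=[34, 33, 21, 12, 2] end={s28,s36} rej; 4/4 deletions ∈↓L.
'cc8889': |S_i|=[34, 33, 28, 15, 12, 6, 3] end={s1,s28,s47} ∉↓L; 6/6 del acc.
3 minimals (antichain).

A = [98, c8cc, cc8889].


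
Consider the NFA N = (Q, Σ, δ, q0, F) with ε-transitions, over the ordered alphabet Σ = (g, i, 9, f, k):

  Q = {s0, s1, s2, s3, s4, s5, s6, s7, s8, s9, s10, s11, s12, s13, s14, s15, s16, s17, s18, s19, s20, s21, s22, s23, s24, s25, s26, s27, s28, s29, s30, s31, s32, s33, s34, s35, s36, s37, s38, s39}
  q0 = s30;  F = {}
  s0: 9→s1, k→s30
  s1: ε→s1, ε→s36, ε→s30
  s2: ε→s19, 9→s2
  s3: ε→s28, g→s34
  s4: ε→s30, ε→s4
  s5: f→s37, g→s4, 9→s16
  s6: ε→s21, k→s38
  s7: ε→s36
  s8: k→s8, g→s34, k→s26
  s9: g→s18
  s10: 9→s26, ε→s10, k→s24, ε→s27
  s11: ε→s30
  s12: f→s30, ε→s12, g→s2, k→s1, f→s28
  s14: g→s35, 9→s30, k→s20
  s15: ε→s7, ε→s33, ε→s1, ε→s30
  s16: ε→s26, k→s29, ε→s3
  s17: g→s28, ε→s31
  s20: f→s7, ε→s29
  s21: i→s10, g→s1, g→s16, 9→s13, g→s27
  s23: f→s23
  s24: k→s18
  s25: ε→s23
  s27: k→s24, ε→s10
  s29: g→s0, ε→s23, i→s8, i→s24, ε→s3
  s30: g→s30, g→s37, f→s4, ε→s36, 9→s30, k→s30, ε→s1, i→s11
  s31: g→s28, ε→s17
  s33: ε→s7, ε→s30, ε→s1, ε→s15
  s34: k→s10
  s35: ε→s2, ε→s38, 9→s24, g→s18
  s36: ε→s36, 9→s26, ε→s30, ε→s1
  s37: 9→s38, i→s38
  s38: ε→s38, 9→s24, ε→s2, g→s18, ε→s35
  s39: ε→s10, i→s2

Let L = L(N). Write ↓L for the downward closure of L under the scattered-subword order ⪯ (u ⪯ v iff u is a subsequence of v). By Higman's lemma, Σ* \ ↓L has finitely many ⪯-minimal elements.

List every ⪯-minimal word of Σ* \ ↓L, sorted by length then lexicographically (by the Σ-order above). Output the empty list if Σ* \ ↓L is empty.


|Q|=40, |F|=0, |δ|=92 (41 ε).
min D↑ (1 st, q0=0, F={0}): 0:g→0,i→0,9→0,f→0,k→0.
ε ∈ L(D↑) ⇒ ↓L = ∅.

min(Σ*\↓L) = [ε].


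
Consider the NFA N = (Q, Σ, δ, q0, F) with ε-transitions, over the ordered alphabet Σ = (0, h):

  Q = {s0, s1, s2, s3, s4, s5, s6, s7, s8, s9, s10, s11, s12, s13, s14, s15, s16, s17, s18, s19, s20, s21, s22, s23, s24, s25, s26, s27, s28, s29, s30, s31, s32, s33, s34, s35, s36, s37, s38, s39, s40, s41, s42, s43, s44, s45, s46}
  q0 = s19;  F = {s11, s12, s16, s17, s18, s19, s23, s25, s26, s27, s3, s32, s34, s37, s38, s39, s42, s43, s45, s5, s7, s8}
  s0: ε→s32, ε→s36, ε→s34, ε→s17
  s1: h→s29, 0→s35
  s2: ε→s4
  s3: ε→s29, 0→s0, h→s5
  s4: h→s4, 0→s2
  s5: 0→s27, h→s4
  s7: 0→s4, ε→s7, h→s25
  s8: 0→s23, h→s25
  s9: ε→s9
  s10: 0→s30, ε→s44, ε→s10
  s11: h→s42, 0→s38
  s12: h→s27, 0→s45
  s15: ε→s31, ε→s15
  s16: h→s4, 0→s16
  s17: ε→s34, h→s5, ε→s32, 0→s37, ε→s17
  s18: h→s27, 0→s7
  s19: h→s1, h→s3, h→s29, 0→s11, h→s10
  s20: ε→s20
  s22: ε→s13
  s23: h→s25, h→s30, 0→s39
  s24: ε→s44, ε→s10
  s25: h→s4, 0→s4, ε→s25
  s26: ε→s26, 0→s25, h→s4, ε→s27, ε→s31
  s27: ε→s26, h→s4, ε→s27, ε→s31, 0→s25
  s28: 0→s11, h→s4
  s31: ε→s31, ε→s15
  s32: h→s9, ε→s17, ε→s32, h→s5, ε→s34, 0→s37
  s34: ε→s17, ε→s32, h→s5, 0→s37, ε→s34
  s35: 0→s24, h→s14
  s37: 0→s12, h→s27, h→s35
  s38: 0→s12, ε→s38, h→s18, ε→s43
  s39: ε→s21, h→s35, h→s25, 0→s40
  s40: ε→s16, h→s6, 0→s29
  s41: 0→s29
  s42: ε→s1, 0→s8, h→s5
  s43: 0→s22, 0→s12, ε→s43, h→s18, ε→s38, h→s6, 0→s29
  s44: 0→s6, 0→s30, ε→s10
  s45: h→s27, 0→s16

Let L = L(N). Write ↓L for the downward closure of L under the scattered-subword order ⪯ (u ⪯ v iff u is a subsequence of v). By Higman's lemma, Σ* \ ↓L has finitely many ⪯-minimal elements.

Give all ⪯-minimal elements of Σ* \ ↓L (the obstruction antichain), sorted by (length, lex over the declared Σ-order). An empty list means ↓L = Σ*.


A = [hhh, 000hh, 00h00, 0h0h0, hh000, 00000h].

|Q|=47, |F|=22, |δ|=110 (42 ε).
min D↑ (19 st, q0=0, F={12}): 0:0→1,h→2 1:0→3,h→4 2:0→5,h→6 3:0→7,h→8 4:0→9,h→6 5:0→10,h→6 6:0→11,h→12 7:0→13,h→11 8:0→14,h→11 9:0→15,h→16 10:0→7,h→11 11:0→16,h→12 12:0→12,h→12 13:0→17,h→11 14:0→12,h→16 15:0→18,h→16 16:0→12,h→12 17:0→17,h→12 18:0→17,h→16 [Hopcroft].
'hhh': |S_i|=[42, 36, 17, 3] end={s14,s2,s4} ∉↓L; 3/3 del acc.
'000hh': N↓-sim [42, 40, 30, 25, 14, 3] end={s14,s2,s4} rej; 5/5 del acc.
'00h00': N↓-sim [42, 40, 30, 16, 9, 4] end={s2,s30,s4,s6} — reject; 5/5 deletions ∈↓L.
'0h0h0': |S_i|=[42, 40, 27, 22, 10, 7] end={s10,s2,s24,s30,s4,s44,s6} ∉↓L; 5/5 deletions ∈↓L.
'hh000': N↓-sim [42, 36, 17, 12, 5, 2] end={s2,s4} ∉↓L; 5/5 deletions ∈↓L.
'00000h': run [42, 40, 30, 25, 20, 11, 3] end={s2,s4,s6} rej; 6/6 del acc.
6 obstructions.


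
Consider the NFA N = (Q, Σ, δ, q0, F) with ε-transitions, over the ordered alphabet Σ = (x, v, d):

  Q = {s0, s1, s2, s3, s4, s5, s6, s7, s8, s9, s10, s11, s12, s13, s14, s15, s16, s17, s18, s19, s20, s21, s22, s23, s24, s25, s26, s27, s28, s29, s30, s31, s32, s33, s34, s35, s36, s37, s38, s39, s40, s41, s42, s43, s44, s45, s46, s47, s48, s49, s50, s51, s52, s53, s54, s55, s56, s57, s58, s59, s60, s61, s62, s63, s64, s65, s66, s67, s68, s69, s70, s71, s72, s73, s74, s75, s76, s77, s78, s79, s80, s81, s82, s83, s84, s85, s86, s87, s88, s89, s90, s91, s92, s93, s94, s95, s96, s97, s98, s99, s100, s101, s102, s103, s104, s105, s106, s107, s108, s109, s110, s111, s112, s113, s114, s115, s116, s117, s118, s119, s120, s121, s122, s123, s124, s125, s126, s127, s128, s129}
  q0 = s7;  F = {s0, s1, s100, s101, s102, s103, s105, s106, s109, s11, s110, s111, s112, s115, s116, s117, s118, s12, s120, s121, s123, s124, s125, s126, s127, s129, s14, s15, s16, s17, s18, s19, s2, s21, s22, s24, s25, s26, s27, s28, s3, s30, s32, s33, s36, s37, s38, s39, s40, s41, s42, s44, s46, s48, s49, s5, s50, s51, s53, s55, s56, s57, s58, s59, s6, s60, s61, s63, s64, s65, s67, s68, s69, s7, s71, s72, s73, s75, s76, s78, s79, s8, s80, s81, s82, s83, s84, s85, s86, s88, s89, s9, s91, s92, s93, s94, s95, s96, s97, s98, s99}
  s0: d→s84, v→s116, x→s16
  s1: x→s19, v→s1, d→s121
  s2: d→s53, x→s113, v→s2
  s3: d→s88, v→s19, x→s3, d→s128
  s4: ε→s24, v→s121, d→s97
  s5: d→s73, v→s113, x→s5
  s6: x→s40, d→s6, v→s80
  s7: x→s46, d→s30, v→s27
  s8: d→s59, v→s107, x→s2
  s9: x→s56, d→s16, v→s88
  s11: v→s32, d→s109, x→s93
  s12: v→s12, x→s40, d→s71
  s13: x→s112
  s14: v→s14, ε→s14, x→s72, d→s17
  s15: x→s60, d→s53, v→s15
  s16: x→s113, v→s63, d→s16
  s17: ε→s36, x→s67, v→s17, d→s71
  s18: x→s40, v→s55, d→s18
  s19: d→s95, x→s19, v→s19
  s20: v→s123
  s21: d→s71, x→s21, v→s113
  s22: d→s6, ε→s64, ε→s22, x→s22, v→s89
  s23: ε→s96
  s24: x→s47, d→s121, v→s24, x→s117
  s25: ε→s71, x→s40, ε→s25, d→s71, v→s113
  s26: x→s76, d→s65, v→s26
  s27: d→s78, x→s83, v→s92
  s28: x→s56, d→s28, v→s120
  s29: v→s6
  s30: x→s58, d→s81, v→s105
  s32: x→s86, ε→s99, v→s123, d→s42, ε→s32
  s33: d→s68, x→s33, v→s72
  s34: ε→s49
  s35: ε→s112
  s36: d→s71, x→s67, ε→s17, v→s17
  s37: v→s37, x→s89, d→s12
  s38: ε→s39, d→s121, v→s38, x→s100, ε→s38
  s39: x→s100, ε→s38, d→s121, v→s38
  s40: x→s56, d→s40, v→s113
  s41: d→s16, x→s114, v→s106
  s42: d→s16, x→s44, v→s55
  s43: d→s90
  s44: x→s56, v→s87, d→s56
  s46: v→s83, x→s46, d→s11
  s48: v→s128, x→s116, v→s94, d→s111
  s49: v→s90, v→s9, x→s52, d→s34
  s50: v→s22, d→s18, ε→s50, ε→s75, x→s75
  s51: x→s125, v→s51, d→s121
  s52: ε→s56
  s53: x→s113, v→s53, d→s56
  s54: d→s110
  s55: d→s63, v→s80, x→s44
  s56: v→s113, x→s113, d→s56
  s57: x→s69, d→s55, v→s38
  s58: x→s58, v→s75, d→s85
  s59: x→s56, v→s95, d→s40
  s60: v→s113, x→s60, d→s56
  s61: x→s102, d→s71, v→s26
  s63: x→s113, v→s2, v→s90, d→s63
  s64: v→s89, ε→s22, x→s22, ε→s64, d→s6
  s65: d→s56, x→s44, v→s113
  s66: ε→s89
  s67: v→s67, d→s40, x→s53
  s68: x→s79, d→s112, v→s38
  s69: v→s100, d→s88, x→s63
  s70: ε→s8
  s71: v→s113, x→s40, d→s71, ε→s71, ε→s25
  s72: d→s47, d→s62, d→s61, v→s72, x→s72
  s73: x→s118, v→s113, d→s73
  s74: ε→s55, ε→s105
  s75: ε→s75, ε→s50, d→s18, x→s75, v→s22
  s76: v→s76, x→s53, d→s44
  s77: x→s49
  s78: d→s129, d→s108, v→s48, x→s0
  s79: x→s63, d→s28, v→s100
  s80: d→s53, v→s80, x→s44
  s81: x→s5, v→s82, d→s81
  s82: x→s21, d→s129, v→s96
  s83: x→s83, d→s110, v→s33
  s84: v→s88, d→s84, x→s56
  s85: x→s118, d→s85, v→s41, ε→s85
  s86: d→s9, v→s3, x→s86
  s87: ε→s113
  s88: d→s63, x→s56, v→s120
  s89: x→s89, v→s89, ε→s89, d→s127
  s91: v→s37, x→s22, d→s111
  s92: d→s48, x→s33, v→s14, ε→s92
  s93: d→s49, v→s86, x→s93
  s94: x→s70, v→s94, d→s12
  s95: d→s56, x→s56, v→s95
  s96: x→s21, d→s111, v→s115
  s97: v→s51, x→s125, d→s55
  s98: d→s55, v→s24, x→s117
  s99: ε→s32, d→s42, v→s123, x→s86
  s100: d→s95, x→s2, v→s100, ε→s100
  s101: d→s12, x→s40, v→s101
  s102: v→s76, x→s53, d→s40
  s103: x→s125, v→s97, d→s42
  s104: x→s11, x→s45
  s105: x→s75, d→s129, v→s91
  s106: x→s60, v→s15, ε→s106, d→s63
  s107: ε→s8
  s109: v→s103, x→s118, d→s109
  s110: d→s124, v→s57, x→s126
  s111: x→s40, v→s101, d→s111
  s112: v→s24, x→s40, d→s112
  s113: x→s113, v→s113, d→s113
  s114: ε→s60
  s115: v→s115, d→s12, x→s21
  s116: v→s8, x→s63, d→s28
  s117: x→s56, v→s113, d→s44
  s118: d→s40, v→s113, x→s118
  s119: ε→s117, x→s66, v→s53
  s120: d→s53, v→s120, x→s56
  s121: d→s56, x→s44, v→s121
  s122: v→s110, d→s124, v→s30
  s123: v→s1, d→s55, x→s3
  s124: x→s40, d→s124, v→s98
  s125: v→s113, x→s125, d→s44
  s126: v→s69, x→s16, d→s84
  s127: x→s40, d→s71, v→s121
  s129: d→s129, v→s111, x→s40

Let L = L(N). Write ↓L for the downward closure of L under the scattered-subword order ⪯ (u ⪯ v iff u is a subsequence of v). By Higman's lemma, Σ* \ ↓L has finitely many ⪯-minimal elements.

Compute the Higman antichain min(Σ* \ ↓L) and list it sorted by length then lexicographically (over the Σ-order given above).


|Q|=130, |F|=101, |δ|=368 (39 ε).
min D↑ (96 st, q0=0, F={47}): 0:x→1,v→2,d→3 1:x→1,v→4,d→5 2:x→4,v→6,d→7 3:x→8,v→9,d→10 4:x→4,v→11,d→12 5:x→13,v→14,d→15 6:x→11,v→16,d→17 7:x→18,v→17,d→19 8:x→8,v→20,d→21 9:x→20,v→22,d→19 10:x→23,v→24,d→10 11:x→11,v→25,d→26 12:x→27,v→28,d→29 13:x→13,v→30,d→31 14:x→30,v→32,d→33 15:x→34,v→35,d→15 16:x→25,v→16,d→36 17:x→37,v→38,d→39 18:x→40,v→37,d→41 19:x→42,v→39,d→19 20:x→20,v→43,d→44 21:x→34,v→45,d→21 22:x→43,v→46,d→39 23:x→23,v→47,d→48 24:x→49,v→50,d→19 25:x→25,v→25,d→51 26:x→52,v→53,d→54 27:x→40,v→55,d→41 28:x→55,v→53,d→56 29:x→42,v→57,d→29 30:x→30,v→58,d→59 31:x→60,v→59,d→31 32:x→58,v→61,d→56 33:x→62,v→56,d→40 34:x→34,v→47,d→42 35:x→63,v→64,d→33 36:x→65,v→36,d→66 37:x→67,v→68,d→69 38:x→68,v→38,d→70 39:x→42,v→71,d→39 40:x→47,v→67,d→40 41:x→60,v→72,d→41 42:x→60,v→47,d→42 43:x→43,v→73,d→74 44:x→42,v→56,d→44 45:x→75,v→76,d→40 46:x→73,v→46,d→70 47:x→47,v→47,d→47 48:x→34,v→47,d→48 49:x→49,v→47,d→66 50:x→49,v→77,d→39 51:x→78,v→79,d→66 52:x→67,v→80,d→69 53:x→80,v→53,d→81 54:x→42,v→82,d→54 55:x→67,v→80,d→72 56:x→62,v→83,d→67 57:x→84,v→82,d→56 58:x→58,v→85,d→72 59:x→60,v→72,d→40 60:x→47,v→47,d→60 61:x→85,v→61,d→81 62:x→60,v→47,d→60 63:x→63,v→47,d→62 64:x→63,v→86,d→56 65:x→87,v→65,d→42 66:x→42,v→47,d→66 67:x→47,v→88,d→67 68:x→88,v→68,d→89 69:x→60,v→90,d→69 70:x→42,v→70,d→66 71:x→42,v→71,d→70 72:x→60,v→90,d→67 73:x→73,v→73,d→91 74:x→42,v→83,d→74 75:x→75,v→47,d→60 76:x→75,v→92,d→67 77:x→49,v→77,d→70 78:x→87,v→93,d→42 79:x→93,v→79,d→94 80:x→88,v→80,d→95 81:x→62,v→81,d→60 82:x→84,v→82,d→81 83:x→62,v→83,d→87 84:x→60,v→47,d→62 85:x→85,v→85,d→95 86:x→63,v→86,d→81 87:x→47,v→87,d→60 88:x→47,v→88,d→87 89:x→60,v→95,d→42 90:x→60,v→90,d→87 91:x→42,v→81,d→66 92:x→75,v→92,d→87 93:x→87,v→93,d→62 94:x→62,v→47,d→60 95:x→60,v→95,d→60 (ε-aug+det+¬).
'ddxv': run [113, 105, 61, 17, 2] end={s113,s87} ∉↓L; 4/4 single-dels accept.
'vdxxx': N↓-sim [113, 98, 64, 30, 7, 1] end={s113} ∉↓L; 5/5 deletions ∈↓L.
'xdxdxx': |S_i|=[113, 91, 73, 36, 20, 3, 1] end={s113} rej; 6/6 del acc.
'xdvddx': |S_i|=[113, 91, 73, 46, 19, 7, 1] end={s113} rej; 6/6 del acc.
'vvvddv': |S_i|=[113, 98, 74, 50, 23, 8, 2] end={s113,s87} — reject; 6/6 del acc.
'dxdvdx': |S_i|=[113, 105, 64, 37, 21, 7, 1] end={s113} rej; 6/6 single-dels accept.
6 minimals (antichain).

A = [ddxv, vdxxx, xdxdxx, xdvddx, vvvddv, dxdvdx].


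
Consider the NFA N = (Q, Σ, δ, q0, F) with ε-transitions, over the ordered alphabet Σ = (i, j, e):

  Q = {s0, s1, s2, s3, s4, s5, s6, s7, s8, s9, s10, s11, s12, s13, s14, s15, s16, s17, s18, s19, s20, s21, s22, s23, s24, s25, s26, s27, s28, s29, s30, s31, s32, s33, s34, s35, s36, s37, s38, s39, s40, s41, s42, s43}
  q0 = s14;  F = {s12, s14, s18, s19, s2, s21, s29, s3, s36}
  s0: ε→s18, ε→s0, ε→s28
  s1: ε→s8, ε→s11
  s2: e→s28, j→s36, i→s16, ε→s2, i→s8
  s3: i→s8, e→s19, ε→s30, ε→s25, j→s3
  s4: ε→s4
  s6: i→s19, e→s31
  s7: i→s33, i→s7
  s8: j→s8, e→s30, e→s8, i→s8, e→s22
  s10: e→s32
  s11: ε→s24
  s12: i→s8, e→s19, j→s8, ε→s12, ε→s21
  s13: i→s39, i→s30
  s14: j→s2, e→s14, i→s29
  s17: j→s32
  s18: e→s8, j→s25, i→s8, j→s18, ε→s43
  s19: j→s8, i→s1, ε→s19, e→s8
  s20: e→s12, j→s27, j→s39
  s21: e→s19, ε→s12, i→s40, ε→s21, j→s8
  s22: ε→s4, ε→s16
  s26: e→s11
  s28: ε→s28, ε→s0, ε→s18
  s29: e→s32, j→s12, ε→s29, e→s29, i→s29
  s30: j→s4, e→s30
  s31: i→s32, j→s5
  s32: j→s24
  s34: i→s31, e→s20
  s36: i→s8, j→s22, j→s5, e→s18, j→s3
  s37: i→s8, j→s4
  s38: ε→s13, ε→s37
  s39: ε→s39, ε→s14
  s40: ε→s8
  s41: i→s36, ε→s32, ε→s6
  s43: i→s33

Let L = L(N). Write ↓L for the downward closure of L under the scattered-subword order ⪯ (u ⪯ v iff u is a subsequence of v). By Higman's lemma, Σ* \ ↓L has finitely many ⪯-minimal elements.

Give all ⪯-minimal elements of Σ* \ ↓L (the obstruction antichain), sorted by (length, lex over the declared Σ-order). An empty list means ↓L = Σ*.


A = [ji, ijj, jee, jjjej].

|Q|=44, |F|=9, |δ|=89 (29 ε).
min D↑ (9 st, q0=0, F={4}): 0:i→1,j→2,e→0 1:i→1,j→3,e→1 2:i→4,j→5,e→6 3:i→4,j→4,e→7 4:i→4,j→4,e→4 5:i→4,j→8,e→6 6:i→4,j→6,e→4 7:i→4,j→4,e→4 8:i→4,j→8,e→7 (ε-aug+det+¬).
'ji': run [25, 22, 10] end={s1,s11,s16,s22,s24,s30,s33,s4,s40,s8} rej; 2/2 single-dels accept.
'ijj': N↓-sim [25, 15, 12, 5] end={s16,s22,s30,s4,s8} — reject; 3/3 single-dels accept.
'jee': run [25, 22, 15, 5] end={s16,s22,s30,s4,s8} rej; 3/3 deletions ∈↓L.
'jjjej': run [25, 22, 16, 15, 9, 5] end={s16,s22,s30,s4,s8} ∉↓L; 5/5 deletions ∈↓L.
4 obstructions.


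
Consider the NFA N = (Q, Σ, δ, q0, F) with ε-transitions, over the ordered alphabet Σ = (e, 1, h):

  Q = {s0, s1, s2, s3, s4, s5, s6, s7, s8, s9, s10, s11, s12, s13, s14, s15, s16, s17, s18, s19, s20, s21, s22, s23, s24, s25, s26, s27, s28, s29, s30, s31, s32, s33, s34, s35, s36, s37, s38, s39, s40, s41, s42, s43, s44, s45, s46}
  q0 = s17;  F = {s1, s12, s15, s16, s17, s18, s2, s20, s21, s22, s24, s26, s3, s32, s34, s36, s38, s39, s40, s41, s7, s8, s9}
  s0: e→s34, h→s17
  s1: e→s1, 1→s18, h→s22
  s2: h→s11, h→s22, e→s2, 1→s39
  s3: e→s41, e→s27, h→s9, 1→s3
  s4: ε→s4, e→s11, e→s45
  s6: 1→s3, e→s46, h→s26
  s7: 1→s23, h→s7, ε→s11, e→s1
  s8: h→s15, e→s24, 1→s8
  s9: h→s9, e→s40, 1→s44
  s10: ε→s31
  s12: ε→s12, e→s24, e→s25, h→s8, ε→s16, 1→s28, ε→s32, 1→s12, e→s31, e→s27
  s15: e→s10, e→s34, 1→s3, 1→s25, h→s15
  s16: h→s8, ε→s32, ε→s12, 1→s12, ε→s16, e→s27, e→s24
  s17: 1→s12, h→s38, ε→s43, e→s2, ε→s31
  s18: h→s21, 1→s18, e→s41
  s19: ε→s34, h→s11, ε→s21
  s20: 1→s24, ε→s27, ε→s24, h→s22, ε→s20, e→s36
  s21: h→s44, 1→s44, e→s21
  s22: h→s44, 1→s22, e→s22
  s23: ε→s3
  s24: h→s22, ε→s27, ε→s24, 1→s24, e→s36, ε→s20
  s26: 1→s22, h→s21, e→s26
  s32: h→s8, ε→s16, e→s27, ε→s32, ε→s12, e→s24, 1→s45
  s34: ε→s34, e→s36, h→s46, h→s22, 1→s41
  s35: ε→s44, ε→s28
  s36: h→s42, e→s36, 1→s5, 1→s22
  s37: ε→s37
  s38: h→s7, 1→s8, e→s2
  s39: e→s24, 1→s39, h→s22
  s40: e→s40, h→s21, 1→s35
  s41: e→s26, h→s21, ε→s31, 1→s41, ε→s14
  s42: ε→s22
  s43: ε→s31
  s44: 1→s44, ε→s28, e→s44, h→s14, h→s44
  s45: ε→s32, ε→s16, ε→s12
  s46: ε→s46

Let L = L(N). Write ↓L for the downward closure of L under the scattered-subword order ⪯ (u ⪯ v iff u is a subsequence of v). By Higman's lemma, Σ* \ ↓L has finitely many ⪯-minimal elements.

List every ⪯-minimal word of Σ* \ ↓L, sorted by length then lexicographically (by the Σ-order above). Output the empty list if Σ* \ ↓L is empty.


Antichain: [ehh, 1ee1h, hh1h1].

|Q|=47, |F|=23, |δ|=129 (36 ε).
min D↑ (21 st, q0=0, F={9}): 0:e→1,1→2,h→3 1:e→1,1→4,h→5 2:e→6,1→2,h→7 3:e→1,1→7,h→8 4:e→6,1→4,h→5 5:e→5,1→5,h→9 6:e→10,1→6,h→5 7:e→6,1→7,h→11 8:e→12,1→13,h→8 9:e→9,1→9,h→9 10:e→10,1→5,h→5 11:e→14,1→13,h→11 12:e→12,1→15,h→5 13:e→16,1→13,h→17 14:e→10,1→16,h→5 15:e→16,1→15,h→18 16:e→19,1→16,h→18 17:e→20,1→9,h→17 18:e→18,1→9,h→9 19:e→19,1→5,h→18 20:e→20,1→9,h→18.
'ehh': N↓-sim [38, 25, 8, 3] end={s14,s28,s44} — reject; 3/3 deletions ∈↓L.
'1ee1h': run [38, 31, 20, 11, 6, 3] end={s14,s28,s44} — reject; 5/5 deletions ∈↓L.
'hh1h1': |S_i|=[38, 32, 26, 17, 7, 4] end={s14,s28,s35,s44} rej; 5/5 del acc.
3 words, ⪯-incomp.


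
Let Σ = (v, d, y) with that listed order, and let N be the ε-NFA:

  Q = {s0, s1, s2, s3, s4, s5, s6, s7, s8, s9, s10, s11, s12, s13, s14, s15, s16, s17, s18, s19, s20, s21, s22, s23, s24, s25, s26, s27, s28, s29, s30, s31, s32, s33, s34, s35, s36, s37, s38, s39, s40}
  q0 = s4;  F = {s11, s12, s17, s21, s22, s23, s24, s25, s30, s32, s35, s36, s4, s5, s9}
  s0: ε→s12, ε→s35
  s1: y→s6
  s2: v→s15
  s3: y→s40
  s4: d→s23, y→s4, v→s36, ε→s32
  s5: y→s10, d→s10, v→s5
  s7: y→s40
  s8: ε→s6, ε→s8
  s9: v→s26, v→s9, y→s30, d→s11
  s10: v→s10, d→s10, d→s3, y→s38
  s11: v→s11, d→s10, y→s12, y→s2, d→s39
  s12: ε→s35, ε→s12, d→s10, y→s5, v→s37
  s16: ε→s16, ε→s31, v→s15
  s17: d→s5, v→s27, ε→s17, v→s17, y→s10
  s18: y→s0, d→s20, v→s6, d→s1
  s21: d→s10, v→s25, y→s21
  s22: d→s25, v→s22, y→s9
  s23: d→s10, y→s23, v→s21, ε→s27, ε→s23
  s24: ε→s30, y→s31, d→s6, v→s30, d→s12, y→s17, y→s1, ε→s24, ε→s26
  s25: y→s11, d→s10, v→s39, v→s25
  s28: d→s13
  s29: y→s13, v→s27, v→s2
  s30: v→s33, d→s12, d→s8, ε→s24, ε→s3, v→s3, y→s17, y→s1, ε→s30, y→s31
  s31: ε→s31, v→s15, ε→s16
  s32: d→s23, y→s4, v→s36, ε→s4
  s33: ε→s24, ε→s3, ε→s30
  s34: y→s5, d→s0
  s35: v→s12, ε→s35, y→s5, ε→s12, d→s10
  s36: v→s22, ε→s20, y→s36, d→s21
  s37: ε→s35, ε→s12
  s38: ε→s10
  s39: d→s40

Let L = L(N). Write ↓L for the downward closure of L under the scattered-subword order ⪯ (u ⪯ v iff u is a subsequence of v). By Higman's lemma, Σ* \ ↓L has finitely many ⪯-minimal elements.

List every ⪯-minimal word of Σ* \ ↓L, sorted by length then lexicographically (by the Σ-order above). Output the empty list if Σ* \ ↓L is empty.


Antichain: [dd, vvyyyy].

|Q|=41, |F|=15, |δ|=108 (30 ε).
min D↑ (13 st, q0=0, F={5}): 0:v→1,d→2,y→0 1:v→3,d→4,y→1 2:v→4,d→5,y→2 3:v→3,d→6,y→7 4:v→6,d→5,y→4 5:v→5,d→5,y→5 6:v→6,d→5,y→8 7:v→7,d→8,y→9 8:v→8,d→5,y→10 9:v→9,d→10,y→11 10:v→10,d→5,y→12 11:v→11,d→12,y→5 12:v→12,d→5,y→5.
'dd': |S_i|=[32, 18, 5] end={s10,s3,s38,s39,s40} rej; 2/2 single-dels accept.
'vvyyyy': N↓-sim [32, 29, 26, 24, 21, 12, 5] end={s10,s3,s38,s40,s6} ∉↓L; 6/6 del acc.
2 obstructions.


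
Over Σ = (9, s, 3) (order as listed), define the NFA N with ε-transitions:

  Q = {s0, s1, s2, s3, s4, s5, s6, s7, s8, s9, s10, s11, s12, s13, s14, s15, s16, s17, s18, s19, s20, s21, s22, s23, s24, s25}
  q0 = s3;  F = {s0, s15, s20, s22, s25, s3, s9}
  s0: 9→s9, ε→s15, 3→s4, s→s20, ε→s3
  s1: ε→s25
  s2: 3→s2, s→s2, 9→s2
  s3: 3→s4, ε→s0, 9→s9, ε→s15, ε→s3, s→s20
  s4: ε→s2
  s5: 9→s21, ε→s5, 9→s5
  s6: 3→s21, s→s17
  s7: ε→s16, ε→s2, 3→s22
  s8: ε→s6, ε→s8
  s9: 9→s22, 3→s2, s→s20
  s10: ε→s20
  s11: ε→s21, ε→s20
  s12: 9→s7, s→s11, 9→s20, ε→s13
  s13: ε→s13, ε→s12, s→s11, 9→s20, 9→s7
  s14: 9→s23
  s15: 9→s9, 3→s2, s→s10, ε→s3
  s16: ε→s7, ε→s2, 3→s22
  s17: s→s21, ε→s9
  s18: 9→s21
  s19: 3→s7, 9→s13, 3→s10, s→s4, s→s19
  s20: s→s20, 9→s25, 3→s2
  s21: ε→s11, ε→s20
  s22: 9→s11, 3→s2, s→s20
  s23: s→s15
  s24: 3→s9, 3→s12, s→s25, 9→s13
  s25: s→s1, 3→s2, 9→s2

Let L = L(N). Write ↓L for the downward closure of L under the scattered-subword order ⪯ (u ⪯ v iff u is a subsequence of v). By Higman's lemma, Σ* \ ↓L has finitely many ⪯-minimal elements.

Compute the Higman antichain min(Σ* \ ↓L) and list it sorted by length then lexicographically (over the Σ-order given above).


min(Σ*\↓L) = [3, s99, 99999].

|Q|=26, |F|=7, |δ|=73 (24 ε).
min D↑ (6 st, q0=0, F={3}): 0:9→1,s→2,3→3 1:9→4,s→2,3→3 2:9→5,s→2,3→3 3:9→3,s→3,3→3 4:9→2,s→2,3→3 5:9→3,s→5,3→3 [Hopcroft].
'3': N↓-sim [13, 2] end={s2,s4} rej; 1/1 del acc.
's99': |S_i|=[13, 5, 3, 1] end={s2} ∉↓L; 3/3 del acc.
'99999': N↓-sim [13, 8, 7, 6, 3, 1] end={s2} ∉↓L; 5/5 single-dels accept.
3 obstructions.


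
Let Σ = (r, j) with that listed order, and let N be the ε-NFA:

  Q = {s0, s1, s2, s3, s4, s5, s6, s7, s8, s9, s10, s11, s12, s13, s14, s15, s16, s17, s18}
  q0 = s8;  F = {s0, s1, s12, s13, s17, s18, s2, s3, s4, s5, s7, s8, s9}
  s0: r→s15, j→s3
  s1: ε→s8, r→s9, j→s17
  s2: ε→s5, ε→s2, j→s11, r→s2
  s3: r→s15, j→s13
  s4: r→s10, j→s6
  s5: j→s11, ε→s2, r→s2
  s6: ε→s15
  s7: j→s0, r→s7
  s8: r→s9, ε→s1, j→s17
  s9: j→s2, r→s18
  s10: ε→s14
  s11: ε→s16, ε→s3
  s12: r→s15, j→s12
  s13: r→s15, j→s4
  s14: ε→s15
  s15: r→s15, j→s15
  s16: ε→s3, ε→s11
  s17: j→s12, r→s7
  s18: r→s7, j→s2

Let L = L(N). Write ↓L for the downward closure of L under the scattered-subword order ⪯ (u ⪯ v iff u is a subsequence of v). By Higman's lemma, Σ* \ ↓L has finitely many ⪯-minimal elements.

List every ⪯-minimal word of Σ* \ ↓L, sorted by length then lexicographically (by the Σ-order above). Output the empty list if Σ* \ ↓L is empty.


A = [jjr, rrrjr, rjjjjj].

|Q|=19, |F|=13, |δ|=40 (12 ε).
min D↑ (12 st, q0=0, F={9}): 0:r→1,j→2 1:r→3,j→4 2:r→5,j→6 3:r→5,j→4 4:r→4,j→7 5:r→5,j→8 6:r→9,j→6 7:r→9,j→10 8:r→9,j→7 9:r→9,j→9 10:r→9,j→11 11:r→9,j→9 [Hopcroft].
'jjr': run [19, 15, 11, 3] end={s10,s14,s15} rej; 3/3 deletions ∈↓L.
'rrrjr': N↓-sim [19, 15, 14, 13, 10, 3] end={s10,s14,s15} ∉↓L; 5/5 del acc.
'rjjjjj': |S_i|=[19, 15, 12, 9, 6, 5, 2] end={s15,s6} — reject; 6/6 del acc.
3 obstructions.


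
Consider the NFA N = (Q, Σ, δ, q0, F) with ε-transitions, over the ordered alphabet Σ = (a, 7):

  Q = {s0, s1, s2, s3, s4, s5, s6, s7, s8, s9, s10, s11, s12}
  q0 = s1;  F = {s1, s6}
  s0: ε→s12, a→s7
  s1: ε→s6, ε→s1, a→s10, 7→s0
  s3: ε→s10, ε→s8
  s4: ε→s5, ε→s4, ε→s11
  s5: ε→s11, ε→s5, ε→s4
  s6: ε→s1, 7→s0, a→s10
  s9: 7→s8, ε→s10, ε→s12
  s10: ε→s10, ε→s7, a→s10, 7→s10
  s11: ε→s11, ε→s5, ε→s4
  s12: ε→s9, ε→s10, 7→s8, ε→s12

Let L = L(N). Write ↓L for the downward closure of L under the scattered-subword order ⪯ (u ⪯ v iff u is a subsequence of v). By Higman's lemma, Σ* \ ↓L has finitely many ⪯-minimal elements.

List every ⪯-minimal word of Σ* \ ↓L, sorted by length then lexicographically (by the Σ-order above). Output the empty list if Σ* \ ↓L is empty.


min(Σ*\↓L) = [a, 7].

|Q|=13, |F|=2, |δ|=31 (22 ε).
min D↑ (2 st, q0=0, F={1}): 0:a→1,7→1 1:a→1,7→1 [Hopcroft].
'a': N↓-sim [8, 2] end={s10,s7} rej; 1/1 del acc.
'7': run [8, 6] end={s0,s10,s12,s7,s8,s9} ∉↓L; 1/1 single-dels accept.
2 minimals (antichain).


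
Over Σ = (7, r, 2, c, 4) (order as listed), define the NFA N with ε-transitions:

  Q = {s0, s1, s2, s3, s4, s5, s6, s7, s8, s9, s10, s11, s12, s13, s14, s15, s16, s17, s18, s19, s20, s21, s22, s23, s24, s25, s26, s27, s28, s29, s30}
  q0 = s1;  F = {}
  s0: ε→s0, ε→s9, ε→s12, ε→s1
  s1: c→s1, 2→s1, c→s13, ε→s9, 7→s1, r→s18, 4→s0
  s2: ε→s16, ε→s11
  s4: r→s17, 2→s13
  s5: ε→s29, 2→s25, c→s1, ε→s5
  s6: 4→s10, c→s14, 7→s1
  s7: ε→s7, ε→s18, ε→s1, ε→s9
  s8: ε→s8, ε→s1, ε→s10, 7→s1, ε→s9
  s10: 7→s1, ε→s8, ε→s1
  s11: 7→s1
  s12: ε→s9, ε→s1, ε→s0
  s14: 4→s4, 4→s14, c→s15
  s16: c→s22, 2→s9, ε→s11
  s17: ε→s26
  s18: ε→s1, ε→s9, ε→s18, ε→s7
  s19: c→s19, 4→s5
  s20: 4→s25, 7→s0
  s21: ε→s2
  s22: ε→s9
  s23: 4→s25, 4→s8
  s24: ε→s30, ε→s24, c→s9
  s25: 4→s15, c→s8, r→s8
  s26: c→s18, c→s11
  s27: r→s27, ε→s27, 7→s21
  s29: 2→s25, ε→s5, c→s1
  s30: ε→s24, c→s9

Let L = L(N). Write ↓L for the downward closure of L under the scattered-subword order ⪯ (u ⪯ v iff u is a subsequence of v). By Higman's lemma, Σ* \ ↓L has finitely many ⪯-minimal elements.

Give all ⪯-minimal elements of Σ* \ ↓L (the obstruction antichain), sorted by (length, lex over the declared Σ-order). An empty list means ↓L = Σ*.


Antichain: [ε].

|Q|=31, |F|=0, |δ|=73 (35 ε).
min D↑ (1 st, q0=0, F={0}): 0:7→0,r→0,2→0,c→0,4→0 [Hopcroft].
ε ∈ L(D↑) ⇒ ↓L = ∅.


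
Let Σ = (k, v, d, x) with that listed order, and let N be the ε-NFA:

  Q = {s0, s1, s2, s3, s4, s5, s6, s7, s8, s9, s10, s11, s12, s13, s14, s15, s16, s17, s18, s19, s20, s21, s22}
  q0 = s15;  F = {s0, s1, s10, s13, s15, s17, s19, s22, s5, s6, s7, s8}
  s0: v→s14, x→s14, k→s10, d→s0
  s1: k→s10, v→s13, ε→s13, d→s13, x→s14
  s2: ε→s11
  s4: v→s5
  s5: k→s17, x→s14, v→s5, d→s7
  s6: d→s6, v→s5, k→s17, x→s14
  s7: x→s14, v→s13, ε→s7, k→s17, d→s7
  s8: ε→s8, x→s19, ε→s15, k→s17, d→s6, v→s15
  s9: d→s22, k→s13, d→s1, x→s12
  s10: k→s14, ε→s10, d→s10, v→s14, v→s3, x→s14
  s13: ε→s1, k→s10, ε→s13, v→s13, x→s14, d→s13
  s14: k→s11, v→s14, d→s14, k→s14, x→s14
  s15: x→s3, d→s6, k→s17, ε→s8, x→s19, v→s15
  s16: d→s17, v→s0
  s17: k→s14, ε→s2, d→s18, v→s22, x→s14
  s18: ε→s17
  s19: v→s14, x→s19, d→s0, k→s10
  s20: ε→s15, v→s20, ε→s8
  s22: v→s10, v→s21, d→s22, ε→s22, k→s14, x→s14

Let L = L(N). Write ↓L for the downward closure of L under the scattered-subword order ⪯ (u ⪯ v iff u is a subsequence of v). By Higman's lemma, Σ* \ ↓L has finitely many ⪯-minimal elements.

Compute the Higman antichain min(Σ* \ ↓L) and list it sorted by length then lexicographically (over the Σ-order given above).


|Q|=23, |F|=12, |δ|=78 (14 ε).
min D↑ (11 st, q0=0, F={4}): 0:k→1,v→0,d→2,x→3 1:k→4,v→5,d→1,x→4 2:k→1,v→6,d→2,x→4 3:k→7,v→4,d→8,x→3 4:k→4,v→4,d→4,x→4 5:k→4,v→7,d→5,x→4 6:k→1,v→6,d→9,x→4 7:k→4,v→4,d→7,x→4 8:k→7,v→4,d→8,x→4 9:k→1,v→10,d→9,x→4 10:k→7,v→10,d→10,x→4 (ε-aug+det+¬).
'kk': N↓-sim [18, 9, 2] end={s11,s14} rej; 2/2 deletions ∈↓L.
'kx': |S_i|=[18, 9, 2] end={s11,s14} rej; 2/2 single-dels accept.
'dx': |S_i|=[18, 15, 2] end={s11,s14} ∉↓L; 2/2 del acc.
'xv': |S_i|=[18, 6, 3] end={s11,s14,s3} rej; 2/2 del acc.
'kvvv': N↓-sim [18, 9, 6, 5, 3] end={s11,s14,s3} ∉↓L; 4/4 del acc.
'dvdvkv': |S_i|=[18, 15, 13, 12, 8, 4, 3] end={s11,s14,s3} — reject; 6/6 del acc.
6 words, ⪯-incomp.

A = [kk, kx, dx, xv, kvvv, dvdvkv].


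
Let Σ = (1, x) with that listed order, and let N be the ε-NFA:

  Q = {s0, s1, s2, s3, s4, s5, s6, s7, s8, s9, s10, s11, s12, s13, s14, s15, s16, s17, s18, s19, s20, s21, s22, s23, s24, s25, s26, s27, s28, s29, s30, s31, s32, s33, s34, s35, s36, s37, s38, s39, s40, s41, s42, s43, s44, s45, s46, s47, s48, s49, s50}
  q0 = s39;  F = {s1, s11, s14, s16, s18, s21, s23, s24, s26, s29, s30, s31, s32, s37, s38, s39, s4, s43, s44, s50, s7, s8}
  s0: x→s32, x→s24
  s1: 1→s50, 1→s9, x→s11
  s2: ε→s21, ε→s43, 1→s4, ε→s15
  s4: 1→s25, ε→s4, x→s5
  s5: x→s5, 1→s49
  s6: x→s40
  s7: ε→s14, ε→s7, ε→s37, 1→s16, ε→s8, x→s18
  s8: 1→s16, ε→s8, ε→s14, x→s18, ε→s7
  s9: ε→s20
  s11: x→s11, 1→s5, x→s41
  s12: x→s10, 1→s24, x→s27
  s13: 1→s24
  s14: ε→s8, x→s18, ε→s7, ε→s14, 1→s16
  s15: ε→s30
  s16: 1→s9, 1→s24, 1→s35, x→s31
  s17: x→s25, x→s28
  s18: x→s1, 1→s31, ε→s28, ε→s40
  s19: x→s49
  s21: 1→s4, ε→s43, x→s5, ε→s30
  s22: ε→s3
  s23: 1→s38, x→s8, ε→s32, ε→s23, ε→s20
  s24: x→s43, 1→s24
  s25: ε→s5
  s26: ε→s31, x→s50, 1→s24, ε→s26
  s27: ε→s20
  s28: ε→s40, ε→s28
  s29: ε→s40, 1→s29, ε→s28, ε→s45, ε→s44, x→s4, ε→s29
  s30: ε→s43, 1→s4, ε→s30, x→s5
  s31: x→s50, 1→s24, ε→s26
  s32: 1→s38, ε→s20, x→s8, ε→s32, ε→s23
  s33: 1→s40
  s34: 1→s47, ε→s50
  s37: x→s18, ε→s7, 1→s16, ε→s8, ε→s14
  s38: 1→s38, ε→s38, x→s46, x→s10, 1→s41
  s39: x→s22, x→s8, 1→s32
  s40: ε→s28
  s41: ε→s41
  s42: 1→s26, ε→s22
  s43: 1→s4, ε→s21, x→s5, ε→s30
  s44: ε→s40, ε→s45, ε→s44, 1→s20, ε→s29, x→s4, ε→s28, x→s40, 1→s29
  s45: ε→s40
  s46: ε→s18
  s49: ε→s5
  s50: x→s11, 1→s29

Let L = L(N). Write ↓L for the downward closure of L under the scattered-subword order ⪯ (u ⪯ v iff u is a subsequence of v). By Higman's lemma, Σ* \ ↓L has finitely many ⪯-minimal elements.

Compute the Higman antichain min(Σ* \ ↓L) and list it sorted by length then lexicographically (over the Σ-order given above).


A = [x11xx, xxxx1, 11xxx1, x11x11].

|Q|=51, |F|=22, |δ|=128 (59 ε).
min D↑ (15 st, q0=0, F={13}): 0:1→1,x→2 1:1→3,x→2 2:1→4,x→5 3:1→3,x→5 4:1→6,x→7 5:1→7,x→8 6:1→6,x→9 7:1→6,x→10 8:1→10,x→11 9:1→12,x→13 10:1→14,x→11 11:1→13,x→11 12:1→13,x→13 13:1→13,x→13 14:1→14,x→12 (ε-aug+det+¬).
'x11xx': |S_i|=[36, 32, 22, 16, 9, 2] end={s49,s5} — reject; 5/5 del acc.
'xxxx1': |S_i|=[36, 32, 22, 18, 8, 3] end={s25,s49,s5} ∉↓L; 5/5 deletions ∈↓L.
'11xxx1': run [36, 33, 27, 24, 18, 8, 3] end={s25,s49,s5} ∉↓L; 6/6 deletions ∈↓L.
'x11x11': N↓-sim [36, 32, 22, 16, 9, 4, 3] end={s25,s49,s5} ∉↓L; 6/6 single-dels accept.
4 minimals (antichain).


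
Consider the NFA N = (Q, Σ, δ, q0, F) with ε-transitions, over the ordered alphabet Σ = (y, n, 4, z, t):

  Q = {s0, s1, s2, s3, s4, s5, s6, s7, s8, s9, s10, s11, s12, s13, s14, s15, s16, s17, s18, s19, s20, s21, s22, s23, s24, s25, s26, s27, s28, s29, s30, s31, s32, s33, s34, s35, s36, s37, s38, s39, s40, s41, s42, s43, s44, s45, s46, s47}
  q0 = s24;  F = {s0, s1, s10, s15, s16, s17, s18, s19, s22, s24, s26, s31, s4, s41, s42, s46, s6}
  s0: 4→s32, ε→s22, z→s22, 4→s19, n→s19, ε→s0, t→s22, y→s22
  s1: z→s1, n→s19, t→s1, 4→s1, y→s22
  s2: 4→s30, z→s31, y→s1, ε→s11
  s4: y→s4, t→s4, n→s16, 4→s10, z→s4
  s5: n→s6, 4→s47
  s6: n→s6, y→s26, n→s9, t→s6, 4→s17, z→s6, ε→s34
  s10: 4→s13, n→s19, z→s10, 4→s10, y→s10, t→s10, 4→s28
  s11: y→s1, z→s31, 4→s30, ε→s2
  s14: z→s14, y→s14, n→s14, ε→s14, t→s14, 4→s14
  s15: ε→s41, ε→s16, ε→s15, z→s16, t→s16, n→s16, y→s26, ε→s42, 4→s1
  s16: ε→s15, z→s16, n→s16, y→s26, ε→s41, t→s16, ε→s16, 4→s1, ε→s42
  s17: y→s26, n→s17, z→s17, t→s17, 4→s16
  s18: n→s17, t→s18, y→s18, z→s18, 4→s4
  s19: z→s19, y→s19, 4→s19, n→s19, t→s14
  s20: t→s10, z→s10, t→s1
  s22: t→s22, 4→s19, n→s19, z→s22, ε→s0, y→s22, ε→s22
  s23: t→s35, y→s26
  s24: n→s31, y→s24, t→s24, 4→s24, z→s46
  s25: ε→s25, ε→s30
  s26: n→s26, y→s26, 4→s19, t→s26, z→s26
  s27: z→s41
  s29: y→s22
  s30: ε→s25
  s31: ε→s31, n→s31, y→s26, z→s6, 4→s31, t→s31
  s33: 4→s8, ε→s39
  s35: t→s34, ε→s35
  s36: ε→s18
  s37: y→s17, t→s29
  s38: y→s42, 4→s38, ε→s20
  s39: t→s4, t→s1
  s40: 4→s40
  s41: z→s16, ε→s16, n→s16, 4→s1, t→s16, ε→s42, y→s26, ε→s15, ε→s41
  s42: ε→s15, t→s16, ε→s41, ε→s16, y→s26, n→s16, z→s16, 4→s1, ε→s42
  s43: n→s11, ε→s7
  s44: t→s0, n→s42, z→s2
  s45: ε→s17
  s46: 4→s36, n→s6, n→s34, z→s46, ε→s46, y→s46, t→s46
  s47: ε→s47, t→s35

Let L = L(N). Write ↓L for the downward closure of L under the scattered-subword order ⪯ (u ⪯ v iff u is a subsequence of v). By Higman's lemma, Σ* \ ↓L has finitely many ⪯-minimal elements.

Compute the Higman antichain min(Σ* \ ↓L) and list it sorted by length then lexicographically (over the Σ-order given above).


A = [ny4t, z444nt].

|Q|=48, |F|=17, |δ|=160 (36 ε).
min D↑ (14 st, q0=0, F={9}): 0:y→0,n→1,4→0,z→2,t→0 1:y→3,n→1,4→1,z→4,t→1 2:y→2,n→4,4→5,z→2,t→2 3:y→3,n→3,4→6,z→3,t→3 4:y→3,n→4,4→7,z→4,t→4 5:y→5,n→7,4→8,z→5,t→5 6:y→6,n→6,4→6,z→6,t→9 7:y→3,n→7,4→10,z→7,t→7 8:y→8,n→10,4→11,z→8,t→8 9:y→9,n→9,4→9,z→9,t→9 10:y→3,n→10,4→12,z→10,t→10 11:y→11,n→6,4→11,z→11,t→11 12:y→13,n→6,4→12,z→12,t→12 13:y→13,n→6,4→6,z→13,t→13 (ε-aug+det+¬).
'ny4t': |S_i|=[24, 16, 6, 3, 1] end={s14} — reject; 4/4 deletions ∈↓L.
'z444nt': run [24, 22, 18, 15, 9, 2, 1] end={s14} ∉↓L; 6/6 del acc.
2 obstructions.


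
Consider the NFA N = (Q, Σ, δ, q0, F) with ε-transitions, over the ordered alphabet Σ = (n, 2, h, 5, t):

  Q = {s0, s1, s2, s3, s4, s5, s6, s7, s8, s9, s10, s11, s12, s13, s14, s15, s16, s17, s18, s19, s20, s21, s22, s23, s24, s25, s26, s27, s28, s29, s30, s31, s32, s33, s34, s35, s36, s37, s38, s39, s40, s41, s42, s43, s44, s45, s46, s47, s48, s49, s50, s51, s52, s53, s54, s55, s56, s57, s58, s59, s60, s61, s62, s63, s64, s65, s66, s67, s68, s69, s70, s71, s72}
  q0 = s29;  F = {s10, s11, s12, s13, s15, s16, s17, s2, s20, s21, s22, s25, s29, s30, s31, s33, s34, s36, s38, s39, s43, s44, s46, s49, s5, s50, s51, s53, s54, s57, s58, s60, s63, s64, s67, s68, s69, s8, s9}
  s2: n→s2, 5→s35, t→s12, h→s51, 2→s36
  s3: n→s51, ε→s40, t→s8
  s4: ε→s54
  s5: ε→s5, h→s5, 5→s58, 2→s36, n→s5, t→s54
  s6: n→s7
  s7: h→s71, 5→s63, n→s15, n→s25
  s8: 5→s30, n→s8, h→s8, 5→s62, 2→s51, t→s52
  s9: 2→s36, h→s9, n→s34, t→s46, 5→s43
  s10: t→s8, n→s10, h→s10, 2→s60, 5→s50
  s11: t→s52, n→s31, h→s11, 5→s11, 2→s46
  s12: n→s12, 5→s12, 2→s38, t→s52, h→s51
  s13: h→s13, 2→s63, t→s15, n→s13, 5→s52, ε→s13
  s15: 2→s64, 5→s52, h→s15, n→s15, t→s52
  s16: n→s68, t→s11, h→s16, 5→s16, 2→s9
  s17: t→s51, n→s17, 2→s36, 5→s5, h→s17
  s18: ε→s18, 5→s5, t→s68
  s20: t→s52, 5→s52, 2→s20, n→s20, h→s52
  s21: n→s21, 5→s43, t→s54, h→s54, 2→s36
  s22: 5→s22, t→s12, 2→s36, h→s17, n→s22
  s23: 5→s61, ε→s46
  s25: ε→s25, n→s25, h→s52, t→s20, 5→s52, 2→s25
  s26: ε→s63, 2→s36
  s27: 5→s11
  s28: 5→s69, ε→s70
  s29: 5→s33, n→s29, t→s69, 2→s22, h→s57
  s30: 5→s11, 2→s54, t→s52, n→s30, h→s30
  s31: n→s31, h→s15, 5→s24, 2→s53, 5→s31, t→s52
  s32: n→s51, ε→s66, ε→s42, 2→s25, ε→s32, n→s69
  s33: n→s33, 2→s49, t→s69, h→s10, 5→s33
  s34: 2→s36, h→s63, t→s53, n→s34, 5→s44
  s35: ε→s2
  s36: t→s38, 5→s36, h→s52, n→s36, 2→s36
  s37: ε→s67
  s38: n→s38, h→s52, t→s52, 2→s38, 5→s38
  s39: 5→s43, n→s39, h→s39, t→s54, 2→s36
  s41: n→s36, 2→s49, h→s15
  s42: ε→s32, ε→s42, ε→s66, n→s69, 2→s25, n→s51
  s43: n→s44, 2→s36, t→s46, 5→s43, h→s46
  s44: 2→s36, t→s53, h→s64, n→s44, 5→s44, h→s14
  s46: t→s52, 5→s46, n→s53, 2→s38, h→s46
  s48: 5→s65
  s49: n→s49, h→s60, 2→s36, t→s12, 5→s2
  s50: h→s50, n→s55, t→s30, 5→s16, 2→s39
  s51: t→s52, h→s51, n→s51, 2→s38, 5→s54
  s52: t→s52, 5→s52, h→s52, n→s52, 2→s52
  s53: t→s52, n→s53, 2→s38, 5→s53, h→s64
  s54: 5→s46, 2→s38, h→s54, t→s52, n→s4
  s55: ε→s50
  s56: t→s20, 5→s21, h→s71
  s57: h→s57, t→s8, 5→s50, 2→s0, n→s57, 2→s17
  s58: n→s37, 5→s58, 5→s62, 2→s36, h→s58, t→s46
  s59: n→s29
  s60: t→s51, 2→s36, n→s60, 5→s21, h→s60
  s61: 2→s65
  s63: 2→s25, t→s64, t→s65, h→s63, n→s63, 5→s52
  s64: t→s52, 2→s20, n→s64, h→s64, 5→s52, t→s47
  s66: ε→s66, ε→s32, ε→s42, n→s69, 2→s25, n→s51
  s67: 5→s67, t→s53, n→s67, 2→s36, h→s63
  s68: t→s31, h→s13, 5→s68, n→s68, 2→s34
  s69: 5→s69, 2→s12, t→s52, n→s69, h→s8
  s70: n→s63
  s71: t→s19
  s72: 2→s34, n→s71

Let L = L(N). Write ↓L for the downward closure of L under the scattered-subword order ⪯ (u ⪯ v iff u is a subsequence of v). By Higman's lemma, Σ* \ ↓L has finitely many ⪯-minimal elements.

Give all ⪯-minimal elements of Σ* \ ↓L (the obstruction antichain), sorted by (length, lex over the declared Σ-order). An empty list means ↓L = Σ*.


|Q|=73, |F|=39, |δ|=263 (21 ε).
min D↑ (40 st, q0=0, F={12}): 0:n→0,2→1,h→2,5→3,t→4 1:n→1,2→5,h→6,5→1,t→7 2:n→2,2→6,h→2,5→8,t→9 3:n→3,2→10,h→11,5→3,t→4 4:n→4,2→7,h→9,5→4,t→12 5:n→5,2→5,h→12,5→5,t→13 6:n→6,2→5,h→6,5→14,t→15 7:n→7,2→13,h→15,5→7,t→12 8:n→8,2→16,h→8,5→17,t→18 9:n→9,2→15,h→9,5→18,t→12 10:n→10,2→5,h→19,5→20,t→7 11:n→11,2→19,h→11,5→8,t→9 12:n→12,2→12,h→12,5→12,t→12 13:n→13,2→13,h→12,5→13,t→12 14:n→14,2→5,h→14,5→21,t→22 15:n→15,2→13,h→15,5→22,t→12 16:n→16,2→5,h→16,5→23,t→22 17:n→24,2→25,h→17,5→17,t→26 18:n→18,2→22,h→18,5→26,t→12 19:n→19,2→5,h→19,5→27,t→15 20:n→20,2→5,h→15,5→20,t→7 21:n→28,2→5,h→21,5→21,t→29 22:n→22,2→13,h→22,5→29,t→12 23:n→30,2→5,h→29,5→23,t→29 24:n→24,2→31,h→32,5→24,t→33 25:n→31,2→5,h→25,5→23,t→29 26:n→33,2→29,h→26,5→26,t→12 27:n→27,2→5,h→22,5→23,t→22 28:n→28,2→5,h→34,5→28,t→35 29:n→35,2→13,h→29,5→29,t→12 30:n→30,2→5,h→36,5→30,t→35 31:n→31,2→5,h→34,5→30,t→35 32:n→32,2→34,h→32,5→12,t→37 33:n→33,2→35,h→37,5→33,t→12 34:n→34,2→38,h→34,5→12,t→36 35:n→35,2→13,h→36,5→35,t→12 36:n→36,2→39,h→36,5→12,t→12 37:n→37,2→36,h→37,5→12,t→12 38:n→38,2→38,h→12,5→12,t→39 39:n→39,2→39,h→12,5→12,t→12 [Hopcroft].
'tt': run [50, 20, 2] end={s47,s52} rej; 2/2 single-dels accept.
'22h': |S_i|=[50, 34, 5, 1] end={s52} rej; 3/3 deletions ∈↓L.
'525ht': N↓-sim [50, 47, 26, 18, 11, 2] end={s47,s52} — reject; 5/5 del acc.
'h55nh5': N↓-sim [50, 42, 35, 27, 20, 10, 1] end={s52} ∉↓L; 6/6 deletions ∈↓L.
4 minimals (antichain).

min(Σ*\↓L) = [tt, 22h, 525ht, h55nh5].
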